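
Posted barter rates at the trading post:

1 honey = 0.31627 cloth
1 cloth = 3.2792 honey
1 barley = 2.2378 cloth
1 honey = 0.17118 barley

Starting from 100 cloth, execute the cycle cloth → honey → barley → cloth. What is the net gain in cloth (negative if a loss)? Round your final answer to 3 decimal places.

100 cloth × 3.2792 = 327.92 honey
327.92 honey × 0.17118 = 56.1333456 barley
56.1333456 barley × 2.2378 = 125.61520078368 cloth
Net change: 125.61520078368 − 100 = 25.61520078368 cloth

25.615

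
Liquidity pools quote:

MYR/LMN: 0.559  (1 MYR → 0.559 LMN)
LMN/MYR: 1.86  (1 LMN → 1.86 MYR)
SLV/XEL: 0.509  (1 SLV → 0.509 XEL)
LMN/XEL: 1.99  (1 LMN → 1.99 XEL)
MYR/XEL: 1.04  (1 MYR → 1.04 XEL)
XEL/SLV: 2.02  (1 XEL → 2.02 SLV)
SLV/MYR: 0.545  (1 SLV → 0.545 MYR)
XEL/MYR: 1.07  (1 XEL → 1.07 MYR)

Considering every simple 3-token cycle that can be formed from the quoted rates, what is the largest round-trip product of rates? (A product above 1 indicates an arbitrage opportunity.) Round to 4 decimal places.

LMN→XEL→MYR→LMN: 1.99 × 1.07 × 0.559 = 1.19028
SLV→MYR→XEL→SLV: 0.545 × 1.04 × 2.02 = 1.14494
Maximum is LMN→XEL→MYR→LMN at 1.1903; arbitrage exists.

1.1903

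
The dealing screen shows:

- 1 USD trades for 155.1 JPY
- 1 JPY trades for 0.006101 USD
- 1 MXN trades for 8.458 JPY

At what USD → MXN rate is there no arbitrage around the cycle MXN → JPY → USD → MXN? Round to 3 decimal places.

Known legs of the cycle: 8.458 × 0.006101 = 0.051602258
For no arbitrage the full-cycle product must be 1, so the missing rate is 1 / 0.051602258 ≈ 19.37900.

19.379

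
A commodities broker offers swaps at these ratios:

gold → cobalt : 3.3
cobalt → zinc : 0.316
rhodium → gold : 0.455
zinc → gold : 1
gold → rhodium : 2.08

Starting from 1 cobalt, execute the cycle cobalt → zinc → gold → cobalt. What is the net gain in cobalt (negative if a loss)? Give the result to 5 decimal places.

1 cobalt × 0.316 = 0.316 zinc
0.316 zinc × 1 = 0.316 gold
0.316 gold × 3.3 = 1.0428 cobalt
Net change: 1.0428 − 1 = 0.0428 cobalt

0.04280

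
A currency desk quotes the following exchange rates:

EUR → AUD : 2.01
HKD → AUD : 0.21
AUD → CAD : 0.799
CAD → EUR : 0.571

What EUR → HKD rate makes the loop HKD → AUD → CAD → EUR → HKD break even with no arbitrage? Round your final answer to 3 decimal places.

Known legs of the cycle: 0.21 × 0.799 × 0.571 = 0.09580809
For no arbitrage the full-cycle product must be 1, so the missing rate is 1 / 0.09580809 ≈ 10.43753.

10.438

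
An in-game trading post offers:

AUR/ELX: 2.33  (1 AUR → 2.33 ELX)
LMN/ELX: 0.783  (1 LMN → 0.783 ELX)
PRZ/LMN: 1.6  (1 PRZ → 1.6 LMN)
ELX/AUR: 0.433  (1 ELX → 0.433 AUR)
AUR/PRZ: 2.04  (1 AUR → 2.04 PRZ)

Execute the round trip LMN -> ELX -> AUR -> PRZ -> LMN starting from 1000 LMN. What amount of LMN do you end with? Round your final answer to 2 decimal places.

1106.62

1000 LMN × 0.783 = 783 ELX
783 ELX × 0.433 = 339.039 AUR
339.039 AUR × 2.04 = 691.63956 PRZ
691.63956 PRZ × 1.6 = 1106.623296 LMN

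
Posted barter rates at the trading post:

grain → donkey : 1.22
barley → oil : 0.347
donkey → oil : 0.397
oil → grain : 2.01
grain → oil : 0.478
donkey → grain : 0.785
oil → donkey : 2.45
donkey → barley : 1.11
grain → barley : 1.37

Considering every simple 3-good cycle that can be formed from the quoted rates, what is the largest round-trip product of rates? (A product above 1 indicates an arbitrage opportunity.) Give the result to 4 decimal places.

0.9735

grain→donkey→oil→grain: 1.22 × 0.397 × 2.01 = 0.97352
grain→barley→oil→grain: 1.37 × 0.347 × 2.01 = 0.95553
barley→oil→donkey→barley: 0.347 × 2.45 × 1.11 = 0.94367
grain→oil→donkey→grain: 0.478 × 2.45 × 0.785 = 0.91931
Maximum is grain→donkey→oil→grain at 0.9735; no arbitrage — every cycle loses value.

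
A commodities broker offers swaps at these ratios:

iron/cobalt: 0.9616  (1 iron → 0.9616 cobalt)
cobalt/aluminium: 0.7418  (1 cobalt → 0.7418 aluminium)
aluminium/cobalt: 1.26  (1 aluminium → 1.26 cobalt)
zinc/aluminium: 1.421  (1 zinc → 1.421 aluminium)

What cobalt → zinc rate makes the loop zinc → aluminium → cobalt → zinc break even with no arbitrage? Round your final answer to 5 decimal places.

Known legs of the cycle: 1.421 × 1.26 = 1.79046
For no arbitrage the full-cycle product must be 1, so the missing rate is 1 / 1.79046 ≈ 0.5585157.

0.55852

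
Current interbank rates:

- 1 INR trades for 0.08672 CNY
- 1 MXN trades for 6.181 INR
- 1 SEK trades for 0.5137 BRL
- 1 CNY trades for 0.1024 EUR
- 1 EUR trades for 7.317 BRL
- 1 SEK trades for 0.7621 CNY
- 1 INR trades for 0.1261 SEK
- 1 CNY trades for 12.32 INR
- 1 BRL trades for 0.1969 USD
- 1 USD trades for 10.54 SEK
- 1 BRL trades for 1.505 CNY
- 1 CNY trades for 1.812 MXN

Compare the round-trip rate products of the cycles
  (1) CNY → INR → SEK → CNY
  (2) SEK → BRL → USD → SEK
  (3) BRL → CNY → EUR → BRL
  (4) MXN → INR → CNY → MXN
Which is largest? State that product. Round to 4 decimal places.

(1) 12.32 × 0.1261 × 0.7621 = 1.18396
(2) 0.5137 × 0.1969 × 10.54 = 1.06609
(3) 1.505 × 0.1024 × 7.317 = 1.12764
(4) 6.181 × 0.08672 × 1.812 = 0.97126
Highest is cycle (1) at 1.1840 (>1, arbitrage).

1.1840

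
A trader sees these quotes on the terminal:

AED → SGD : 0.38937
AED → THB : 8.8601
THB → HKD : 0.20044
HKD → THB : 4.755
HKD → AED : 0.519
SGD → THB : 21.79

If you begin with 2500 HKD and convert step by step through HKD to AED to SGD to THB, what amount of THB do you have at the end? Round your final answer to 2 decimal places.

11008.47

2500 HKD × 0.519 = 1297.5 AED
1297.5 AED × 0.38937 = 505.207575 SGD
505.207575 SGD × 21.79 = 11008.47305925 THB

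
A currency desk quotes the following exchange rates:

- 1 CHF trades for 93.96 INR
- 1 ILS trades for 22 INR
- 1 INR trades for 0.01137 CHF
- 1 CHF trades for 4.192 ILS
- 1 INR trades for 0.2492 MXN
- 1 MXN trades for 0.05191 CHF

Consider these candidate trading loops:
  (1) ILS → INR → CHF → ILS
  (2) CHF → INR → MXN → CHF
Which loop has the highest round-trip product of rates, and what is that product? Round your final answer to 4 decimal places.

1.2155

(1) 22 × 0.01137 × 4.192 = 1.04859
(2) 93.96 × 0.2492 × 0.05191 = 1.21546
Highest is cycle (2) at 1.2155 (>1, arbitrage).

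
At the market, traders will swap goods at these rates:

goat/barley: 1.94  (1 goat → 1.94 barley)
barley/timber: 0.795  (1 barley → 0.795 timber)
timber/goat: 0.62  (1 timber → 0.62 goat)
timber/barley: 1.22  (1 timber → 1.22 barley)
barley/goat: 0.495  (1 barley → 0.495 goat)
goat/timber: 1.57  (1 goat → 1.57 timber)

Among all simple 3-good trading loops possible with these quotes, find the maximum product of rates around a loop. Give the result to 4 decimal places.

0.9562

timber→goat→barley→timber: 0.62 × 1.94 × 0.795 = 0.95623
timber→barley→goat→timber: 1.22 × 0.495 × 1.57 = 0.94812
Maximum is timber→goat→barley→timber at 0.9562; no arbitrage — every cycle loses value.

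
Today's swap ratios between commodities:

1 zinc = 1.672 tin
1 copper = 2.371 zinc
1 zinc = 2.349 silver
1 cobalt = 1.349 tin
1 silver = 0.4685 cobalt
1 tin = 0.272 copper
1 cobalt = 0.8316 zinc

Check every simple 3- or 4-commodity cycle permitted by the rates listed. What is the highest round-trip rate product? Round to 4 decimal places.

1.0783

zinc→tin→copper→zinc: 1.672 × 0.272 × 2.371 = 1.07829
silver→cobalt→zinc→silver: 0.4685 × 0.8316 × 2.349 = 0.91518
Maximum is zinc→tin→copper→zinc at 1.0783; arbitrage exists.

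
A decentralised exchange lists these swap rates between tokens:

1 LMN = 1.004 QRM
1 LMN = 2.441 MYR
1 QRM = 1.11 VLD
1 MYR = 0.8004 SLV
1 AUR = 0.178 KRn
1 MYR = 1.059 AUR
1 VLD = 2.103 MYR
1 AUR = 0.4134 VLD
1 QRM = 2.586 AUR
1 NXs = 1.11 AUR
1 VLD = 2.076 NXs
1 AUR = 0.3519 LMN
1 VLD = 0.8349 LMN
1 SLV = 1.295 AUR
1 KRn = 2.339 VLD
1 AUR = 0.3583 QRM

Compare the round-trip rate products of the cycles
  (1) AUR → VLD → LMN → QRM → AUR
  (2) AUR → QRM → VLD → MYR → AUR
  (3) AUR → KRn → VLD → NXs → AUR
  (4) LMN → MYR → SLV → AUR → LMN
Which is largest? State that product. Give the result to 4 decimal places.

0.9594

(1) 0.4134 × 0.8349 × 1.004 × 2.586 = 0.89612
(2) 0.3583 × 1.11 × 2.103 × 1.059 = 0.88574
(3) 0.178 × 2.339 × 2.076 × 1.11 = 0.95940
(4) 2.441 × 0.8004 × 1.295 × 0.3519 = 0.89036
Highest is cycle (3) at 0.9594 (≤1, no arbitrage).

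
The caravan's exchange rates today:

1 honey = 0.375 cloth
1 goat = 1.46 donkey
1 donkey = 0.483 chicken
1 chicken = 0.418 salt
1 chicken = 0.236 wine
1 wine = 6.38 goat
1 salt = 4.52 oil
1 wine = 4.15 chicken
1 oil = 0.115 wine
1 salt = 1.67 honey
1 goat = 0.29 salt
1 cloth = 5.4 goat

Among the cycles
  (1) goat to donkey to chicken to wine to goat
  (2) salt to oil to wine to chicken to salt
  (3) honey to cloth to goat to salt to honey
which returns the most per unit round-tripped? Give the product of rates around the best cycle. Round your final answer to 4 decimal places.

1.0618

(1) 1.46 × 0.483 × 0.236 × 6.38 = 1.06178
(2) 4.52 × 0.115 × 4.15 × 0.418 = 0.90170
(3) 0.375 × 5.4 × 0.29 × 1.67 = 0.98071
Highest is cycle (1) at 1.0618 (>1, arbitrage).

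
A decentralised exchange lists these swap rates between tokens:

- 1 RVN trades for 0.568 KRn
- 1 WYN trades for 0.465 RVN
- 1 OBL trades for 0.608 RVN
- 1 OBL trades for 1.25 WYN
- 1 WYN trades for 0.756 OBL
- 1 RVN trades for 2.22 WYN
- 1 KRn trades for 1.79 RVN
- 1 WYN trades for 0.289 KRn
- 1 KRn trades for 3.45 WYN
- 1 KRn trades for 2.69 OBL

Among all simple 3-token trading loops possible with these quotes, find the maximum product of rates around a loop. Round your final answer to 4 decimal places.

WYN→KRn→RVN→WYN: 0.289 × 1.79 × 2.22 = 1.14843
OBL→RVN→WYN→OBL: 0.608 × 2.22 × 0.756 = 1.02042
OBL→WYN→KRn→OBL: 1.25 × 0.289 × 2.69 = 0.97176
OBL→RVN→KRn→OBL: 0.608 × 0.568 × 2.69 = 0.92898
WYN→RVN→KRn→WYN: 0.465 × 0.568 × 3.45 = 0.91121
Maximum is WYN→KRn→RVN→WYN at 1.1484; arbitrage exists.

1.1484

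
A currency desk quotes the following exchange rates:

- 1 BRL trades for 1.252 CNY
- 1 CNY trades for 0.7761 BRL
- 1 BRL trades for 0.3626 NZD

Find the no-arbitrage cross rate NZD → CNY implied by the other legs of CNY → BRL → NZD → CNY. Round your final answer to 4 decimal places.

3.5535

Known legs of the cycle: 0.7761 × 0.3626 = 0.28141386
For no arbitrage the full-cycle product must be 1, so the missing rate is 1 / 0.28141386 ≈ 3.553485.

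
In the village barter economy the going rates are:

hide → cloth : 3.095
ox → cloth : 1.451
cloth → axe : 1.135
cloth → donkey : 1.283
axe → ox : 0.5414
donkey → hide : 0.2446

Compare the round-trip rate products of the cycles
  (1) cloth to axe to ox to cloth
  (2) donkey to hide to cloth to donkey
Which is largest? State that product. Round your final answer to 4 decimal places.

(1) 1.135 × 0.5414 × 1.451 = 0.89162
(2) 0.2446 × 3.095 × 1.283 = 0.97128
Highest is cycle (2) at 0.9713 (≤1, no arbitrage).

0.9713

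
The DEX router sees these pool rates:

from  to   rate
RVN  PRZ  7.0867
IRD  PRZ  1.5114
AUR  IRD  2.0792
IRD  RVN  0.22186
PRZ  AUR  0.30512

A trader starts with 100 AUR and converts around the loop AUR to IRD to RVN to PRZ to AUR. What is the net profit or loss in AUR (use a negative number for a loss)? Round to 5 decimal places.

-0.25526

100 AUR × 2.0792 = 207.92 IRD
207.92 IRD × 0.22186 = 46.1291312 RVN
46.1291312 RVN × 7.0867 = 326.90331407504 PRZ
326.90331407504 PRZ × 0.30512 = 99.7447391905762048 AUR
Net change: 99.7447391905762048 − 100 = -0.2552608094237952 AUR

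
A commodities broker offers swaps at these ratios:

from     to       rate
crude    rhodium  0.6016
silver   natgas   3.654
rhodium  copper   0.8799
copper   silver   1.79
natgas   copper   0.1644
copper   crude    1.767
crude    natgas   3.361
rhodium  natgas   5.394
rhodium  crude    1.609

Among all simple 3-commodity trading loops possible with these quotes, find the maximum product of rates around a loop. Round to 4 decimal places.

silver→natgas→copper→silver: 3.654 × 0.1644 × 1.79 = 1.07528
crude→natgas→copper→crude: 3.361 × 0.1644 × 1.767 = 0.97635
crude→rhodium→copper→crude: 0.6016 × 0.8799 × 1.767 = 0.93536
Maximum is silver→natgas→copper→silver at 1.0753; arbitrage exists.

1.0753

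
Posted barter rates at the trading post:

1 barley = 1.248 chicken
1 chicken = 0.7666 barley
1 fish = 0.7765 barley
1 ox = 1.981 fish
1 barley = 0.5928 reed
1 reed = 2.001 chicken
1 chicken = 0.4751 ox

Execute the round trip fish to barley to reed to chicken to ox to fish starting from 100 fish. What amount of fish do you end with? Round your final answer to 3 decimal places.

100 fish × 0.7765 = 77.65 barley
77.65 barley × 0.5928 = 46.03092 reed
46.03092 reed × 2.001 = 92.10787092 chicken
92.10787092 chicken × 0.4751 = 43.760449474092 ox
43.760449474092 ox × 1.981 = 86.689450408176252 fish

86.689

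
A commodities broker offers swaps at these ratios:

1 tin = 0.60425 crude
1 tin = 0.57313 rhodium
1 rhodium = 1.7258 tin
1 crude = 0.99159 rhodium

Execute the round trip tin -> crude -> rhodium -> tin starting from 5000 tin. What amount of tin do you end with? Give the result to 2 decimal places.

5170.22

5000 tin × 0.60425 = 3021.25 crude
3021.25 crude × 0.99159 = 2995.8412875 rhodium
2995.8412875 rhodium × 1.7258 = 5170.2228939675 tin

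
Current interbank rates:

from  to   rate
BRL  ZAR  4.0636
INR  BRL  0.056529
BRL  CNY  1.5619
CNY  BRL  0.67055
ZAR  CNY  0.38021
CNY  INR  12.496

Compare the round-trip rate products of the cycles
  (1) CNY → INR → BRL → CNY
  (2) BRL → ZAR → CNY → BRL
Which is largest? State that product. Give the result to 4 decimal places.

(1) 12.496 × 0.056529 × 1.5619 = 1.10330
(2) 4.0636 × 0.38021 × 0.67055 = 1.03601
Highest is cycle (1) at 1.1033 (>1, arbitrage).

1.1033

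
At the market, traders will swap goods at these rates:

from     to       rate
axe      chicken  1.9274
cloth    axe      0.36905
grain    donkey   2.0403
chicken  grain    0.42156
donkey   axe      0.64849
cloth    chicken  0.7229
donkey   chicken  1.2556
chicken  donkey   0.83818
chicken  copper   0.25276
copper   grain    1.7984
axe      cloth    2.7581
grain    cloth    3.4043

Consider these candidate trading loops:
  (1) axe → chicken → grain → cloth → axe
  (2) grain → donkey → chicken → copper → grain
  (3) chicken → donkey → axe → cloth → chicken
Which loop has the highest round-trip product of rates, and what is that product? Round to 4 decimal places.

1.1645

(1) 1.9274 × 0.42156 × 3.4043 × 0.36905 = 1.02081
(2) 2.0403 × 1.2556 × 0.25276 × 1.7984 = 1.16450
(3) 0.83818 × 0.64849 × 2.7581 × 0.7229 = 1.08375
Highest is cycle (2) at 1.1645 (>1, arbitrage).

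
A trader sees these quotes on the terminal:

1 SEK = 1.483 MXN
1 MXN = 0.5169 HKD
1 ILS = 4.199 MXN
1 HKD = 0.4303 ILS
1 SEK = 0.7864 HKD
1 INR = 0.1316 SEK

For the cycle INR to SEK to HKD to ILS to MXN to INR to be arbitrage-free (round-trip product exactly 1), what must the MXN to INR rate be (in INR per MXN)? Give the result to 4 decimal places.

Known legs of the cycle: 0.1316 × 0.7864 × 0.4303 × 4.199 = 0.186989239292128
For no arbitrage the full-cycle product must be 1, so the missing rate is 1 / 0.186989239292128 ≈ 5.347901.

5.3479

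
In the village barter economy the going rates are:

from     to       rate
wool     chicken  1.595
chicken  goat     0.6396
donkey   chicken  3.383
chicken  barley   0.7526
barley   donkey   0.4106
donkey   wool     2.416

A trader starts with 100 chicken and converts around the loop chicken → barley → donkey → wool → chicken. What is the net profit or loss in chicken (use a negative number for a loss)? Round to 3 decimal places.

19.081

100 chicken × 0.7526 = 75.26 barley
75.26 barley × 0.4106 = 30.901756 donkey
30.901756 donkey × 2.416 = 74.658642496 wool
74.658642496 wool × 1.595 = 119.08053478112 chicken
Net change: 119.08053478112 − 100 = 19.08053478112 chicken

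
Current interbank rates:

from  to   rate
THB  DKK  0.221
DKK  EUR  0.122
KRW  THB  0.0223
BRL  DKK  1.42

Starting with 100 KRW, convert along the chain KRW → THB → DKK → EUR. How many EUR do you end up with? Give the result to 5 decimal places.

100 KRW × 0.0223 = 2.23 THB
2.23 THB × 0.221 = 0.49283 DKK
0.49283 DKK × 0.122 = 0.06012526 EUR

0.06013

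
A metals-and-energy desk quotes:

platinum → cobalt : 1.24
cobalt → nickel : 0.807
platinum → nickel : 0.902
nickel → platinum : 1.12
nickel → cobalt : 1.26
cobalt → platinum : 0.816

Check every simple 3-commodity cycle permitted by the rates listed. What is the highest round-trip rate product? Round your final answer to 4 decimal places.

1.1208

cobalt→nickel→platinum→cobalt: 0.807 × 1.12 × 1.24 = 1.12076
cobalt→platinum→nickel→cobalt: 0.816 × 0.902 × 1.26 = 0.92740
Maximum is cobalt→nickel→platinum→cobalt at 1.1208; arbitrage exists.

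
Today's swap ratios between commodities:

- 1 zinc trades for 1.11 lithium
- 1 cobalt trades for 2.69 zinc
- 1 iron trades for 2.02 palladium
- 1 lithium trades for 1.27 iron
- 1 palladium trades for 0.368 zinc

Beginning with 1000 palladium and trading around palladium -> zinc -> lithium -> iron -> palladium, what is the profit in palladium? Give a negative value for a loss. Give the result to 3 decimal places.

1000 palladium × 0.368 = 368 zinc
368 zinc × 1.11 = 408.48 lithium
408.48 lithium × 1.27 = 518.7696 iron
518.7696 iron × 2.02 = 1047.914592 palladium
Net change: 1047.914592 − 1000 = 47.914592 palladium

47.915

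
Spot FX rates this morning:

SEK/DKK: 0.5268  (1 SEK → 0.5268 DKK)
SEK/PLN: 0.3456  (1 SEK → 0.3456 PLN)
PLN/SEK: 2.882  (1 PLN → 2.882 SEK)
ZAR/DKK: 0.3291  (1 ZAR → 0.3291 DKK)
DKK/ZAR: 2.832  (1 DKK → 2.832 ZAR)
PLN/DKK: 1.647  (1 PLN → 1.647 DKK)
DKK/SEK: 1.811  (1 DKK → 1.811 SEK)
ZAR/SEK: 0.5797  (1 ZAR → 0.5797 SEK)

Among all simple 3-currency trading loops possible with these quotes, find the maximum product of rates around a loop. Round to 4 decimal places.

1.0308

PLN→DKK→SEK→PLN: 1.647 × 1.811 × 0.3456 = 1.03083
ZAR→SEK→DKK→ZAR: 0.5797 × 0.5268 × 2.832 = 0.86485
Maximum is PLN→DKK→SEK→PLN at 1.0308; arbitrage exists.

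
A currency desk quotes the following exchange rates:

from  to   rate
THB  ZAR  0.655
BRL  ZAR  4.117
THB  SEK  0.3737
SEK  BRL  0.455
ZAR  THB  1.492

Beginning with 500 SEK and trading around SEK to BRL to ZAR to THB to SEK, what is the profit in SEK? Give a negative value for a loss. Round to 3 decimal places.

500 SEK × 0.455 = 227.5 BRL
227.5 BRL × 4.117 = 936.6175 ZAR
936.6175 ZAR × 1.492 = 1397.43331 THB
1397.43331 THB × 0.3737 = 522.220827947 SEK
Net change: 522.220827947 − 500 = 22.220827947 SEK

22.221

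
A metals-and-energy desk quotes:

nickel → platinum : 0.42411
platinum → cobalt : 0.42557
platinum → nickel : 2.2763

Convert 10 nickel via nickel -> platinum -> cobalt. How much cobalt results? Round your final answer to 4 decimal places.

10 nickel × 0.42411 = 4.2411 platinum
4.2411 platinum × 0.42557 = 1.804884927 cobalt

1.8049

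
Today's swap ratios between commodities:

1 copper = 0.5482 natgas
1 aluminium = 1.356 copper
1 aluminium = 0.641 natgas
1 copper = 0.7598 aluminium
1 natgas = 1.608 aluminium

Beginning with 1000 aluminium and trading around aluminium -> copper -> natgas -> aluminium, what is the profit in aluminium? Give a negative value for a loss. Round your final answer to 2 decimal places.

1000 aluminium × 1.356 = 1356 copper
1356 copper × 0.5482 = 743.3592 natgas
743.3592 natgas × 1.608 = 1195.3215936 aluminium
Net change: 1195.3215936 − 1000 = 195.3215936 aluminium

195.32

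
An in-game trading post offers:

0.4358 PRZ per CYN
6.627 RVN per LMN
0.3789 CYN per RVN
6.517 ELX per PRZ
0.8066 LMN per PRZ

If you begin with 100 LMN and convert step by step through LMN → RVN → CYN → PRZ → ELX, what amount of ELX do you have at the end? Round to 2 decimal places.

100 LMN × 6.627 = 662.7 RVN
662.7 RVN × 0.3789 = 251.09703 CYN
251.09703 CYN × 0.4358 = 109.428085674 PRZ
109.428085674 PRZ × 6.517 = 713.142834337458 ELX

713.14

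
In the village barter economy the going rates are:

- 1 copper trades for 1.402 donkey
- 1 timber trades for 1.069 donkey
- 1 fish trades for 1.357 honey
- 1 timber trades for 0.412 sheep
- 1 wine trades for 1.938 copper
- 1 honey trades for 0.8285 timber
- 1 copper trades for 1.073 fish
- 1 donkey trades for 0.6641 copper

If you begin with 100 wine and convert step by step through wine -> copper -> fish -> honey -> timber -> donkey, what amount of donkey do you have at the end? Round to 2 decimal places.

249.92

100 wine × 1.938 = 193.8 copper
193.8 copper × 1.073 = 207.9474 fish
207.9474 fish × 1.357 = 282.1846218 honey
282.1846218 honey × 0.8285 = 233.7899591613 timber
233.7899591613 timber × 1.069 = 249.9214663434297 donkey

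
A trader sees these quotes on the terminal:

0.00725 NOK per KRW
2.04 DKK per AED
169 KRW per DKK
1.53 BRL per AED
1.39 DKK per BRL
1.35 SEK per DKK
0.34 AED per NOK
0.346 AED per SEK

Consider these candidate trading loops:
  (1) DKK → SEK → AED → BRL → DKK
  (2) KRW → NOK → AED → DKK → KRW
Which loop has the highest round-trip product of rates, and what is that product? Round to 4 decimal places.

0.9934

(1) 1.35 × 0.346 × 1.53 × 1.39 = 0.99338
(2) 0.00725 × 0.34 × 2.04 × 169 = 0.84983
Highest is cycle (1) at 0.9934 (≤1, no arbitrage).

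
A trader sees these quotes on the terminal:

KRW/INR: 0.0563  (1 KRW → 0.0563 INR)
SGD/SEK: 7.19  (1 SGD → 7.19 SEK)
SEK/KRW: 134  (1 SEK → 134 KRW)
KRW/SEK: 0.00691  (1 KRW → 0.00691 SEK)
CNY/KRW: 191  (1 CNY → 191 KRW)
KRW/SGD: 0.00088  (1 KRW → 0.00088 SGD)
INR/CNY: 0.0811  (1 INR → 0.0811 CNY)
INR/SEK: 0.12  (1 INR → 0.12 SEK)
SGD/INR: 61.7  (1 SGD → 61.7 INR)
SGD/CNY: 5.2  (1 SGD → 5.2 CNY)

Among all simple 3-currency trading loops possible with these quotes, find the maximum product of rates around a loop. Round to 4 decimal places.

KRW→INR→SEK→KRW: 0.0563 × 0.12 × 134 = 0.90530
KRW→SGD→CNY→KRW: 0.00088 × 5.2 × 191 = 0.87402
KRW→INR→CNY→KRW: 0.0563 × 0.0811 × 191 = 0.87209
KRW→SGD→SEK→KRW: 0.00088 × 7.19 × 134 = 0.84784
Maximum is KRW→INR→SEK→KRW at 0.9053; no arbitrage — every cycle loses value.

0.9053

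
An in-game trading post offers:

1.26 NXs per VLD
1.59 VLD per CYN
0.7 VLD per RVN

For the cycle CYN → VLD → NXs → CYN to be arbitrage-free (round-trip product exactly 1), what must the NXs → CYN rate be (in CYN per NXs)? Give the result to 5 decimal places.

Known legs of the cycle: 1.59 × 1.26 = 2.0034
For no arbitrage the full-cycle product must be 1, so the missing rate is 1 / 2.0034 ≈ 0.4991514.

0.49915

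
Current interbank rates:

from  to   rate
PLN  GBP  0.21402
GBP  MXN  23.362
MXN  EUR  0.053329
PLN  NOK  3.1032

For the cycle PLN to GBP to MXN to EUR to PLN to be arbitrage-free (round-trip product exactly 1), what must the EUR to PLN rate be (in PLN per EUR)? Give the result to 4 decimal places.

Known legs of the cycle: 0.21402 × 23.362 × 0.053329 = 0.26664154641396
For no arbitrage the full-cycle product must be 1, so the missing rate is 1 / 0.26664154641396 ≈ 3.750353.

3.7504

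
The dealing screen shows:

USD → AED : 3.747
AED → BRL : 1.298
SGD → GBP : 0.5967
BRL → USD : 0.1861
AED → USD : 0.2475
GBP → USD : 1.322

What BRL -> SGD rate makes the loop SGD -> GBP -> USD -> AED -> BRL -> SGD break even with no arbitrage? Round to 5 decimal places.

Known legs of the cycle: 0.5967 × 1.322 × 3.747 × 1.298 = 3.8365943116644
For no arbitrage the full-cycle product must be 1, so the missing rate is 1 / 3.8365943116644 ≈ 0.2606478.

0.26065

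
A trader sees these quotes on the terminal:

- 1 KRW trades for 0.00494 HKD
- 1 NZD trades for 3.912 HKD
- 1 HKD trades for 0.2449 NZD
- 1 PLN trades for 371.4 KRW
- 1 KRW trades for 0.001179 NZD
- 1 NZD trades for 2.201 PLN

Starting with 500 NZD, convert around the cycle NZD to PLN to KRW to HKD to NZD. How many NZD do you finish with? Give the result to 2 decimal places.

494.48

500 NZD × 2.201 = 1100.5 PLN
1100.5 PLN × 371.4 = 408725.7 KRW
408725.7 KRW × 0.00494 = 2019.104958 HKD
2019.104958 HKD × 0.2449 = 494.4788042142 NZD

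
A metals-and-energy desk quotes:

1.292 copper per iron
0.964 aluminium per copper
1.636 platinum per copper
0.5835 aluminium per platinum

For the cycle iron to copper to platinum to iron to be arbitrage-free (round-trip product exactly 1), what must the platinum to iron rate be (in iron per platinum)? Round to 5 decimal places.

Known legs of the cycle: 1.292 × 1.636 = 2.113712
For no arbitrage the full-cycle product must be 1, so the missing rate is 1 / 2.113712 ≈ 0.4731013.

0.47310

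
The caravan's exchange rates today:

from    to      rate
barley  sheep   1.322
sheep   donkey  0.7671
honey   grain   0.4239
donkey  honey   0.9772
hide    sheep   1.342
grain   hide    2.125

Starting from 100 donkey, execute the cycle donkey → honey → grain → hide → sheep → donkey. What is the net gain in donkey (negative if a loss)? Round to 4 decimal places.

100 donkey × 0.9772 = 97.72 honey
97.72 honey × 0.4239 = 41.423508 grain
41.423508 grain × 2.125 = 88.0249545 hide
88.0249545 hide × 1.342 = 118.129488939 sheep
118.129488939 sheep × 0.7671 = 90.6171309651069 donkey
Net change: 90.6171309651069 − 100 = -9.3828690348931 donkey

-9.3829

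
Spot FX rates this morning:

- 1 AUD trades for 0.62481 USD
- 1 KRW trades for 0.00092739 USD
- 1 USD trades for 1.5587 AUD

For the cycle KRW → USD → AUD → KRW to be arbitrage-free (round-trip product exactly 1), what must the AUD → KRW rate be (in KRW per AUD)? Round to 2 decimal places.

Known legs of the cycle: 0.00092739 × 1.5587 = 0.001445522793
For no arbitrage the full-cycle product must be 1, so the missing rate is 1 / 0.001445522793 ≈ 691.7912.

691.79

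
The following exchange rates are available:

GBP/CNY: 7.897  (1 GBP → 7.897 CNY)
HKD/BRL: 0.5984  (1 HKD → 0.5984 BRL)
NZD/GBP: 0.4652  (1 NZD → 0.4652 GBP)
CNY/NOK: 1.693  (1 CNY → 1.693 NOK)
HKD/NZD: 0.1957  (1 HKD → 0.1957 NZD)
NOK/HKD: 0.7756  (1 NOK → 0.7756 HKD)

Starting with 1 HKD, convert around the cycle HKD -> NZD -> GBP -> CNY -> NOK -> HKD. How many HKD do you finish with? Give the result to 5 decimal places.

0.94403

1 HKD × 0.1957 = 0.1957 NZD
0.1957 NZD × 0.4652 = 0.09103964 GBP
0.09103964 GBP × 7.897 = 0.71894003708 CNY
0.71894003708 CNY × 1.693 = 1.21716548277644 NOK
1.21716548277644 NOK × 0.7756 = 0.944033548441406864 HKD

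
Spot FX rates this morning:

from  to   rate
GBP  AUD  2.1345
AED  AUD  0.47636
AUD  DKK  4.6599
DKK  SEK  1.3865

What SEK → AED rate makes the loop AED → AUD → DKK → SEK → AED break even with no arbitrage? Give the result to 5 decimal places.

Known legs of the cycle: 0.47636 × 4.6599 × 1.3865 = 3.077738785086
For no arbitrage the full-cycle product must be 1, so the missing rate is 1 / 3.077738785086 ≈ 0.3249139.

0.32491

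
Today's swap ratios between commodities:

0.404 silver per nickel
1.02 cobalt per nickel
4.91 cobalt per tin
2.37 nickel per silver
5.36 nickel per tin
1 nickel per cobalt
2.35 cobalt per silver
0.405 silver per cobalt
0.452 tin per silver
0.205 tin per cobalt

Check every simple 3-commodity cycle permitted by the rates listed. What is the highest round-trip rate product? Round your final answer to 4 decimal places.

nickel→cobalt→tin→nickel: 1.02 × 0.205 × 5.36 = 1.12078
nickel→cobalt→silver→nickel: 1.02 × 0.405 × 2.37 = 0.97905
nickel→silver→tin→nickel: 0.404 × 0.452 × 5.36 = 0.97878
nickel→silver→cobalt→nickel: 0.404 × 2.35 × 1 = 0.94940
cobalt→silver→tin→cobalt: 0.405 × 0.452 × 4.91 = 0.89882
Maximum is nickel→cobalt→tin→nickel at 1.1208; arbitrage exists.

1.1208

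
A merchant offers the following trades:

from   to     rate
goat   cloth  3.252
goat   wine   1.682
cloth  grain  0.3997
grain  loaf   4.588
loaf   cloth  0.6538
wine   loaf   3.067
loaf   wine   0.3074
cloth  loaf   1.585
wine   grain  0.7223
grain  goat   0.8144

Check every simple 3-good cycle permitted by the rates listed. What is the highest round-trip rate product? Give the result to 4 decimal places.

1.1990

grain→loaf→cloth→grain: 4.588 × 0.6538 × 0.3997 = 1.19895
grain→goat→cloth→grain: 0.8144 × 3.252 × 0.3997 = 1.05858
grain→loaf→wine→grain: 4.588 × 0.3074 × 0.7223 = 1.01870
grain→goat→wine→grain: 0.8144 × 1.682 × 0.7223 = 0.98942
Maximum is grain→loaf→cloth→grain at 1.1990; arbitrage exists.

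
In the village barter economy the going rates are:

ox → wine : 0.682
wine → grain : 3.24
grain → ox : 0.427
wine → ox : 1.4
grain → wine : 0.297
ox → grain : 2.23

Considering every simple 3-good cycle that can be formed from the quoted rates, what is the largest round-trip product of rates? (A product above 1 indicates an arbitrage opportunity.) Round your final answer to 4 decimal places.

0.9435

grain→ox→wine→grain: 0.427 × 0.682 × 3.24 = 0.94353
grain→wine→ox→grain: 0.297 × 1.4 × 2.23 = 0.92723
Maximum is grain→ox→wine→grain at 0.9435; no arbitrage — every cycle loses value.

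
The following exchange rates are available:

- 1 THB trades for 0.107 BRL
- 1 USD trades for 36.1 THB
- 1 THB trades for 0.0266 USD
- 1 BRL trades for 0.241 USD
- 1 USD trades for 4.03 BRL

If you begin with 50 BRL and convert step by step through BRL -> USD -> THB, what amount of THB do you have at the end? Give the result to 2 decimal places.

435.01

50 BRL × 0.241 = 12.05 USD
12.05 USD × 36.1 = 435.005 THB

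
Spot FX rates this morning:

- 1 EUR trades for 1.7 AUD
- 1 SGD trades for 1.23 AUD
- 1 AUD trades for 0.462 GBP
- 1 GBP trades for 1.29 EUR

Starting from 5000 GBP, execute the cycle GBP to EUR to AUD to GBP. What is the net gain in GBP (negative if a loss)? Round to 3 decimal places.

5000 GBP × 1.29 = 6450 EUR
6450 EUR × 1.7 = 10965 AUD
10965 AUD × 0.462 = 5065.83 GBP
Net change: 5065.83 − 5000 = 65.83 GBP

65.830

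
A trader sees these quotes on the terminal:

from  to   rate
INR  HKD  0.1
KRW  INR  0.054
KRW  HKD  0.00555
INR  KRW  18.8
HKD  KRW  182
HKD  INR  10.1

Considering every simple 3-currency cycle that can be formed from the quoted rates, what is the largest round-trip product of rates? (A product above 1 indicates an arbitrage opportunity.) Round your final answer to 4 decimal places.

HKD→INR→KRW→HKD: 10.1 × 18.8 × 0.00555 = 1.05383
HKD→KRW→INR→HKD: 182 × 0.054 × 0.1 = 0.98280
Maximum is HKD→INR→KRW→HKD at 1.0538; arbitrage exists.

1.0538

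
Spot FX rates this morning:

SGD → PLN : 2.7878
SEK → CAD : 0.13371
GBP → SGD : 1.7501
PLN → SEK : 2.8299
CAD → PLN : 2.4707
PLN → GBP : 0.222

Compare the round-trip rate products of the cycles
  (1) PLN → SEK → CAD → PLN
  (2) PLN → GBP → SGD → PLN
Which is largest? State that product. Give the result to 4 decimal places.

(1) 2.8299 × 0.13371 × 2.4707 = 0.93488
(2) 0.222 × 1.7501 × 2.7878 = 1.08312
Highest is cycle (2) at 1.0831 (>1, arbitrage).

1.0831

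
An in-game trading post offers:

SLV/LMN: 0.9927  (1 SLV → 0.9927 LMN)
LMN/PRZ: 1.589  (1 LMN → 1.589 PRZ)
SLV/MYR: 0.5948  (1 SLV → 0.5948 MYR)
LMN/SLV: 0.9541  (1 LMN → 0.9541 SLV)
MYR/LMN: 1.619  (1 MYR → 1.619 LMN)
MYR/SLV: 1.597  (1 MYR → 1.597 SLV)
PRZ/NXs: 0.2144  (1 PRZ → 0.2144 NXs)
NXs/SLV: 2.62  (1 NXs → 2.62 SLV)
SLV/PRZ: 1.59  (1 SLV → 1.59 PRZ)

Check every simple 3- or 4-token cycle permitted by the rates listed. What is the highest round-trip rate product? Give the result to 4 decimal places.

0.9188

MYR→LMN→SLV→MYR: 1.619 × 0.9541 × 0.5948 = 0.91878
PRZ→NXs→SLV→PRZ: 0.2144 × 2.62 × 1.59 = 0.89315
PRZ→NXs→SLV→LMN→PRZ: 0.2144 × 2.62 × 0.9927 × 1.589 = 0.88607
Maximum is MYR→LMN→SLV→MYR at 0.9188; no arbitrage — every cycle loses value.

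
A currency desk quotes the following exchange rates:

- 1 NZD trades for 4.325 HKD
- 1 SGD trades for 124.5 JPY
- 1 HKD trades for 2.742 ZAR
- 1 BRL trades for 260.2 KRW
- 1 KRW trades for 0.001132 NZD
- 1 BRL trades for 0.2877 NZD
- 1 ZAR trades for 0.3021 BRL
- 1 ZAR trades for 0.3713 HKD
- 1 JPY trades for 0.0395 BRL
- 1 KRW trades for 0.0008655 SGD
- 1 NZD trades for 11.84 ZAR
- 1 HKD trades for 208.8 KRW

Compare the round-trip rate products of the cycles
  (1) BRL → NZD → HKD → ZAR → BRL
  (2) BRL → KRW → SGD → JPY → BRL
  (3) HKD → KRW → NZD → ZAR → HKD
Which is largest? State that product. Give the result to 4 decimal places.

1.1075

(1) 0.2877 × 4.325 × 2.742 × 0.3021 = 1.03073
(2) 260.2 × 0.0008655 × 124.5 × 0.0395 = 1.10749
(3) 208.8 × 0.001132 × 11.84 × 0.3713 = 1.03909
Highest is cycle (2) at 1.1075 (>1, arbitrage).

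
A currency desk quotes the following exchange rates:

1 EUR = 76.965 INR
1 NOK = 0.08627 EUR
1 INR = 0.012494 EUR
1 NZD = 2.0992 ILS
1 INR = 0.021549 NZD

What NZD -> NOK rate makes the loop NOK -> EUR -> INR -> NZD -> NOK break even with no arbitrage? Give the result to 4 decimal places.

6.9891

Known legs of the cycle: 0.08627 × 76.965 × 0.021549 = 0.14308041558195
For no arbitrage the full-cycle product must be 1, so the missing rate is 1 / 0.14308041558195 ≈ 6.989077.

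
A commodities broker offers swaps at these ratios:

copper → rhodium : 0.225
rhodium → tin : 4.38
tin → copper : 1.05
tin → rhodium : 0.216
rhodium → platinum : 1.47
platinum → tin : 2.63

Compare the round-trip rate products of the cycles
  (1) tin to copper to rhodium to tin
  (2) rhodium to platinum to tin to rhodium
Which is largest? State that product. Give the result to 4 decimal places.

(1) 1.05 × 0.225 × 4.38 = 1.03478
(2) 1.47 × 2.63 × 0.216 = 0.83508
Highest is cycle (1) at 1.0348 (>1, arbitrage).

1.0348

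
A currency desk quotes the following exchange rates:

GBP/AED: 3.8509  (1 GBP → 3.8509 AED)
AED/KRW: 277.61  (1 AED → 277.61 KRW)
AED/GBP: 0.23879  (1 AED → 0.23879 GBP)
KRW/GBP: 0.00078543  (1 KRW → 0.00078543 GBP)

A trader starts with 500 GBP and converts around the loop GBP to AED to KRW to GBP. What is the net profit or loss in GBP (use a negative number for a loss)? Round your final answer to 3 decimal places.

-80.169

500 GBP × 3.8509 = 1925.45 AED
1925.45 AED × 277.61 = 534524.1745 KRW
534524.1745 KRW × 0.00078543 = 419.831322377535 GBP
Net change: 419.831322377535 − 500 = -80.168677622465 GBP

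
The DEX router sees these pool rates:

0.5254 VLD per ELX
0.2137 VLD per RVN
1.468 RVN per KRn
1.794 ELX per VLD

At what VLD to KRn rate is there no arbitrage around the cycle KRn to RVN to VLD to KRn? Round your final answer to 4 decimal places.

Known legs of the cycle: 1.468 × 0.2137 = 0.3137116
For no arbitrage the full-cycle product must be 1, so the missing rate is 1 / 0.3137116 ≈ 3.187641.

3.1876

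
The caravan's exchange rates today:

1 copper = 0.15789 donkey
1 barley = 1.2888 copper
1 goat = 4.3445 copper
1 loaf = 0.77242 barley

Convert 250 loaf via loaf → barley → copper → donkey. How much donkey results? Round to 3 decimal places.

39.295

250 loaf × 0.77242 = 193.105 barley
193.105 barley × 1.2888 = 248.873724 copper
248.873724 copper × 0.15789 = 39.29467228236 donkey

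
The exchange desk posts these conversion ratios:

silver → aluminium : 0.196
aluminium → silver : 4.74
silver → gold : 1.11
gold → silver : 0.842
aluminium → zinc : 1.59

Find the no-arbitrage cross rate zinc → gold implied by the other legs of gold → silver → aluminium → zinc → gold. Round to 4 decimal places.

3.8110

Known legs of the cycle: 0.842 × 0.196 × 1.59 = 0.26240088
For no arbitrage the full-cycle product must be 1, so the missing rate is 1 / 0.26240088 ≈ 3.810963.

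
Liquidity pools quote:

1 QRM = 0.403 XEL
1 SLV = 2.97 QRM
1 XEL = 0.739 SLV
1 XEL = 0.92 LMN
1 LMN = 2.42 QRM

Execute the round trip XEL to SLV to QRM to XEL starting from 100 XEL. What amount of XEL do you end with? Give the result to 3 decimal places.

100 XEL × 0.739 = 73.9 SLV
73.9 SLV × 2.97 = 219.483 QRM
219.483 QRM × 0.403 = 88.451649 XEL

88.452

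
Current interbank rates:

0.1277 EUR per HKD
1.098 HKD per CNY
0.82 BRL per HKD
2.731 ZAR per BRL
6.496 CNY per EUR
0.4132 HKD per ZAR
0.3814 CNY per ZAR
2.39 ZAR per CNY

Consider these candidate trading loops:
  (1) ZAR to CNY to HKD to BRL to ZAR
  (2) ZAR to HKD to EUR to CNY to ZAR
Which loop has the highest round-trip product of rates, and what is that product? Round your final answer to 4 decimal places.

0.9378

(1) 0.3814 × 1.098 × 0.82 × 2.731 = 0.93782
(2) 0.4132 × 0.1277 × 6.496 × 2.39 = 0.81921
Highest is cycle (1) at 0.9378 (≤1, no arbitrage).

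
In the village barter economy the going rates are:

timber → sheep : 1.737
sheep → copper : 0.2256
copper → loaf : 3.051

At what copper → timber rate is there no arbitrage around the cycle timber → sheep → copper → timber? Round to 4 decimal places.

2.5519

Known legs of the cycle: 1.737 × 0.2256 = 0.3918672
For no arbitrage the full-cycle product must be 1, so the missing rate is 1 / 0.3918672 ≈ 2.551885.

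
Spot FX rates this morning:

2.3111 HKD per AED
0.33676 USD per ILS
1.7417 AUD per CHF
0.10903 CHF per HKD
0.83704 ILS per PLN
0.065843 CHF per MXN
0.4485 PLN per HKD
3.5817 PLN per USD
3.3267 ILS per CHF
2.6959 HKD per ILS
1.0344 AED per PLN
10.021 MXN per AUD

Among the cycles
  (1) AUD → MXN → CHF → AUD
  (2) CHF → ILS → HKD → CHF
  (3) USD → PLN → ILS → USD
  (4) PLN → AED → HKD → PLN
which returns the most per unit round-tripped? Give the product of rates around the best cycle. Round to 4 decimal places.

1.1492

(1) 10.021 × 0.065843 × 1.7417 = 1.14920
(2) 3.3267 × 2.6959 × 0.10903 = 0.97783
(3) 3.5817 × 0.83704 × 0.33676 = 1.00962
(4) 1.0344 × 2.3111 × 0.4485 = 1.07218
Highest is cycle (1) at 1.1492 (>1, arbitrage).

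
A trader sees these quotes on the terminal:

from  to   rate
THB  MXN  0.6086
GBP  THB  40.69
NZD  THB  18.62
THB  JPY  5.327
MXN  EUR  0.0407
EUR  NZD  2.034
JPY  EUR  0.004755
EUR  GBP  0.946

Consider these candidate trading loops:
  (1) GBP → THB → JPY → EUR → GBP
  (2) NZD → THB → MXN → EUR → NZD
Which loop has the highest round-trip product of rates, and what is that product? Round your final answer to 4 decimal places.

(1) 40.69 × 5.327 × 0.004755 × 0.946 = 0.97502
(2) 18.62 × 0.6086 × 0.0407 × 2.034 = 0.93812
Highest is cycle (1) at 0.9750 (≤1, no arbitrage).

0.9750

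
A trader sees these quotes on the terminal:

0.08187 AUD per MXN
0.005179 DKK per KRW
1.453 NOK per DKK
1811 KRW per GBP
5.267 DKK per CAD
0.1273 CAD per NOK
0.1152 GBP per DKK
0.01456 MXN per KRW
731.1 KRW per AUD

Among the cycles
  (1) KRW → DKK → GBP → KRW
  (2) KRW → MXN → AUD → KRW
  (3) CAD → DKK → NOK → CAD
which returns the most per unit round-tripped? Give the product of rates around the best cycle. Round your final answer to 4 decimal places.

1.0805

(1) 0.005179 × 0.1152 × 1811 = 1.08048
(2) 0.01456 × 0.08187 × 731.1 = 0.87149
(3) 5.267 × 1.453 × 0.1273 = 0.97422
Highest is cycle (1) at 1.0805 (>1, arbitrage).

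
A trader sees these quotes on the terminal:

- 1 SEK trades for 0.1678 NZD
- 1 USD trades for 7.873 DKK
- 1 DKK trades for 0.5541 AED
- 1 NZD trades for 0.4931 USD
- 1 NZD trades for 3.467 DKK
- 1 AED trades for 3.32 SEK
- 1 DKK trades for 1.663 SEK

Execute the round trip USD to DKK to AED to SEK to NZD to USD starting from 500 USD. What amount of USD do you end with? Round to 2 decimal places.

500 USD × 7.873 = 3936.5 DKK
3936.5 DKK × 0.5541 = 2181.21465 AED
2181.21465 AED × 3.32 = 7241.632638 SEK
7241.632638 SEK × 0.1678 = 1215.1459566564 NZD
1215.1459566564 NZD × 0.4931 = 599.18847122727084 USD

599.19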